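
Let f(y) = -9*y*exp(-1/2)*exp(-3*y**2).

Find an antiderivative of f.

f matches the chain-rule pattern g'(h)*h' with inner function h(y) = -3*y**2 - 1/2; substituting u = h(y) collapses the integral.
Check: d/dy[3*exp(-1/2)*exp(-3*y**2)/2] = -9*y*exp(-1/2)*exp(-3*y**2) = f(y).

An antiderivative is F(y) = 3*exp(-1/2)*exp(-3*y**2)/2.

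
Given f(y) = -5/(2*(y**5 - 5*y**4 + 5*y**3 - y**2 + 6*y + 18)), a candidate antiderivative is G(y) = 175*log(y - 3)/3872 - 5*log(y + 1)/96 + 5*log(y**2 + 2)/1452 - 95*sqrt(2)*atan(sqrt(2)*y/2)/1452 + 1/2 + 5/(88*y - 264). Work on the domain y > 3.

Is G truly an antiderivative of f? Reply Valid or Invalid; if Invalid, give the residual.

d/dy[G] = -5/(2*y**5 - 10*y**4 + 10*y**3 - 2*y**2 + 12*y + 36)
This equals f(y) exactly, so the claim holds.

Valid - differentiating G returns exactly f.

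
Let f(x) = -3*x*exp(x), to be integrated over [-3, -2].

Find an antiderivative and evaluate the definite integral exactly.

f has the shape u'v + uv' for u = 3 - 3*x and v = exp(x) — it is the derivative of the product u*v.
F(x) = 3*(1 - x)*exp(x) is an antiderivative of f.
Check: d/dx[3*(1 - x)*exp(x)] = -3*x*exp(x) = f(x).
F(-2) = 9*exp(-2); F(-3) = 12*exp(-3).
Integral = F(-2) - F(-3) = -12*exp(-3) + 9*exp(-2).

Antiderivative: F(x) = 3*(1 - x)*exp(x); value = -12*exp(-3) + 9*exp(-2)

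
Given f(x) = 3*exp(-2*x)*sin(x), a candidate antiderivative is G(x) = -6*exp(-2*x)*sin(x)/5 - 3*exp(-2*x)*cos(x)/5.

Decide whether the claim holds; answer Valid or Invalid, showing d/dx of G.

d/dx[G] = 3*exp(-2*x)*sin(x)
This equals f(x) exactly, so the claim holds.

Valid - the claim checks out under differentiation.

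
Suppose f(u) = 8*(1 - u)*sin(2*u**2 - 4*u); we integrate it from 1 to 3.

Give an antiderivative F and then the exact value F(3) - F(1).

The substitution w = 2*u**2 - 4*u works: f is exactly (dF/dw)*(dw/du) for that inner function.
F(u) = 2*cos(2*u**2 - 4*u) is an antiderivative of f.
Check: d/du[2*cos(2*u**2 - 4*u)] = -8*u*sin(2*u**2 - 4*u) + 8*sin(2*u**2 - 4*u), which equals f(u).
F(3) = 2*cos(6); F(1) = 2*cos(2).
Integral = F(3) - F(1) = -2*cos(2) + 2*cos(6).

Antiderivative: F(u) = 2*cos(2*u**2 - 4*u); value = -2*cos(2) + 2*cos(6)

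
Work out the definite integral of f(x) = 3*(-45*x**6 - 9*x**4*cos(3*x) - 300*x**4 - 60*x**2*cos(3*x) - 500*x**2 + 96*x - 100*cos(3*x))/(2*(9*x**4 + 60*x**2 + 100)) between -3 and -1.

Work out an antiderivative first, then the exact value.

Antiderivative: F(x) = (-45*x**5 - 150*x**3 - 9*x**2*sin(3*x) - 12*x**2 - 30*sin(3*x) - 184)/(18*x**2 + 60); value = -31841/481 - sin(9)/2 + sin(3)/2

Differentiate the proposed F(x) back; it has to land on f(x) exactly.
F(x) = (-45*x**5 - 150*x**3 - 9*x**2*sin(3*x) - 12*x**2 - 30*sin(3*x) - 184)/(18*x**2 + 60) is an antiderivative of f.
Check: d/dx[(-45*x**5 - 150*x**3 - 9*x**2*sin(3*x) - 12*x**2 - 30*sin(3*x) - 184)/(18*x**2 + 60)] = (-135*x**6 - 27*x**4*cos(3*x) - 900*x**4 - 180*x**2*cos(3*x) - 1500*x**2 + 288*x - 300*cos(3*x))/(18*x**4 + 120*x**2 + 200), which equals f(x).
F(-1) = -1/78 + sin(3)/2; F(-3) = sin(9)/2 + 14693/222.
Integral = F(-1) - F(-3) = -31841/481 - sin(9)/2 + sin(3)/2.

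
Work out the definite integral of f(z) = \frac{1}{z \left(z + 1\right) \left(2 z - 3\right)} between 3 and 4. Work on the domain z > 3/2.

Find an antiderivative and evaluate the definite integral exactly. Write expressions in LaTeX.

Factor the denominator (z \left(z + 1\right) \left(2 z - 3\right)) and decompose: f = \frac{4}{15 \left(2 z - 3\right)} + \frac{1}{5 \left(z + 1\right)} - \frac{1}{3 z}; each piece integrates to a log, atan, or power term.
F(z) = - \frac{\log{\left(z \right)}}{3} + \frac{2 \log{\left(z - \frac{3}{2} \right)}}{15} + \frac{\log{\left(z + 1 \right)}}{5} is an antiderivative of f.
Check: d/dz[- \frac{\log{\left(z \right)}}{3} + \frac{2 \log{\left(z - \frac{3}{2} \right)}}{15} + \frac{\log{\left(z + 1 \right)}}{5}] = \frac{1}{2 z^{3} - z^{2} - 3 z}, which equals f(z).
F(4) = - \frac{\log{\left(4 \right)}}{3} + \frac{2 \log{\left(\frac{5}{2} \right)}}{15} + \frac{\log{\left(5 \right)}}{5}; F(3) = - \frac{\log{\left(3 \right)}}{3} + \frac{2 \log{\left(\frac{3}{2} \right)}}{15} + \frac{\log{\left(4 \right)}}{5}.
Integral = F(4) - F(3) = - \frac{8 \log{\left(4 \right)}}{15} - \frac{2 \log{\left(\frac{3}{2} \right)}}{15} + \frac{2 \log{\left(\frac{5}{2} \right)}}{15} + \frac{\log{\left(5 \right)}}{5} + \frac{\log{\left(3 \right)}}{3}.

Antiderivative: F(z) = - \frac{\log{\left(z \right)}}{3} + \frac{2 \log{\left(z - \frac{3}{2} \right)}}{15} + \frac{\log{\left(z + 1 \right)}}{5}; value = - \frac{8 \log{\left(4 \right)}}{15} - \frac{2 \log{\left(\frac{3}{2} \right)}}{15} + \frac{2 \log{\left(\frac{5}{2} \right)}}{15} + \frac{\log{\left(5 \right)}}{5} + \frac{\log{\left(3 \right)}}{3}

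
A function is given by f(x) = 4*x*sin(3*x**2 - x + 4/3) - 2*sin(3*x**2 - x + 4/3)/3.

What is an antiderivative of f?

An antiderivative is F(x) = -2*cos(3*x**2 - x + 4/3)/3.

f matches the chain-rule pattern g'(h)*h' with inner function h(x) = 3*x**2 - x + 4/3; substituting u = h(x) collapses the integral.
Check: d/dx[-2*cos(3*x**2 - x + 4/3)/3] = 4*x*sin(3*x**2 - x + 4/3) - 2*sin(3*x**2 - x + 4/3)/3 = f(x).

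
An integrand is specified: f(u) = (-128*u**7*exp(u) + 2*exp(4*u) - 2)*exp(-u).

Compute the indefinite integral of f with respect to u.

F(u) = -16*u**8 + 2*exp(3*u)/3 + 2*exp(-u) + C

Check any antiderivative F(u) by computing F'(u) and comparing it with f(u).
Check: d/du[-16*u**8 + 2*exp(3*u)/3 + 2*exp(-u)] = (-128*u**7*exp(u) + 2*exp(4*u) - 2)*exp(-u) = f(u).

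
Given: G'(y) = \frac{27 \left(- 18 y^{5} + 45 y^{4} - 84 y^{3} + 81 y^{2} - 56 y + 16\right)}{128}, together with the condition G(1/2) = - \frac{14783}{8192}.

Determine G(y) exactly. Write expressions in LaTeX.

The substitution u = - \frac{3 y^{2}}{4} + \frac{3 y}{4} - 1 works: G'(y) is exactly (dG/du)*(du/dy) for that inner function.
A general antiderivative is \frac{3 \left(- \frac{3 y^{2}}{4} + \frac{3 y}{4} - 1\right)^{3}}{2} + C.
The condition gives C = - \frac{14783}{8192} - (- \frac{6591}{8192}) = -1.
So G(y) = - \frac{81 y^{6}}{128} + \frac{243 y^{5}}{128} - \frac{567 y^{4}}{128} + \frac{729 y^{3}}{128} - \frac{189 y^{2}}{32} + \frac{27 y}{8} - \frac{5}{2}.
Check: d/dy[- \frac{81 y^{6}}{128} + \frac{243 y^{5}}{128} - \frac{567 y^{4}}{128} + \frac{729 y^{3}}{128} - \frac{189 y^{2}}{32} + \frac{27 y}{8} - \frac{5}{2}] = - \frac{243 y^{5}}{64} + \frac{1215 y^{4}}{128} - \frac{567 y^{3}}{32} + \frac{2187 y^{2}}{128} - \frac{189 y}{16} + \frac{27}{8}, which equals G'(y).

G(y) = - \frac{81 y^{6}}{128} + \frac{243 y^{5}}{128} - \frac{567 y^{4}}{128} + \frac{729 y^{3}}{128} - \frac{189 y^{2}}{32} + \frac{27 y}{8} - \frac{5}{2}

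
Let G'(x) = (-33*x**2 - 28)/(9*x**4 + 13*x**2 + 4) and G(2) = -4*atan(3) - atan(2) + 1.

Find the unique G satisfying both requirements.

Since d/dx undoes antidifferentiation here, G(x) must give back the stated G'(x).
A general antiderivative is -atan(x) - 4*atan(3*x/2) + C.
The condition gives C = -4*atan(3) - atan(2) + 1 - (-4*atan(3) - atan(2)) = 1.
So G(x) = -atan(x) - 4*atan(3*x/2) + 1.
Check: d/dx[-atan(x) - 4*atan(3*x/2) + 1] = (-33*x**2 - 28)/(9*x**4 + 13*x**2 + 4) = G'(x).

G(x) = -atan(x) - 4*atan(3*x/2) + 1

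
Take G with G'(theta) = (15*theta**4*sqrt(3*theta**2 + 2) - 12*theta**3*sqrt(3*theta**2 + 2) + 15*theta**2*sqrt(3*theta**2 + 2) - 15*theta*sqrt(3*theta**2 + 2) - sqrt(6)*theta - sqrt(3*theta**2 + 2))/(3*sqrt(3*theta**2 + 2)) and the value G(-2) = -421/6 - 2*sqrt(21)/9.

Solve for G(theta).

G(theta) = theta**5 - theta**4 + 5*theta**3/3 - 5*theta**2/2 - theta/3 - sqrt(6)*sqrt(3*theta**2 + 2)/9 + 1/2

A first test for any G(theta): its theta-derivative must equal the given G'(theta).
A general antiderivative is theta**5 - theta**4 + 5*theta**3/3 - 5*theta**2/2 - theta/3 - 2*sqrt(theta**2/2 + 1/3)/3 + C.
The condition gives C = -421/6 - 2*sqrt(21)/9 - (-212/3 - 2*sqrt(21)/9) = 1/2.
So G(theta) = theta**5 - theta**4 + 5*theta**3/3 - 5*theta**2/2 - theta/3 - sqrt(6)*sqrt(3*theta**2 + 2)/9 + 1/2.
Check: d/dtheta[theta**5 - theta**4 + 5*theta**3/3 - 5*theta**2/2 - theta/3 - sqrt(6)*sqrt(3*theta**2 + 2)/9 + 1/2] = (15*theta**4*sqrt(3*theta**2 + 2) - 12*theta**3*sqrt(3*theta**2 + 2) + 15*theta**2*sqrt(3*theta**2 + 2) - 15*theta*sqrt(3*theta**2 + 2) - sqrt(6)*theta - sqrt(3*theta**2 + 2))/(3*sqrt(3*theta**2 + 2)) = G'(theta).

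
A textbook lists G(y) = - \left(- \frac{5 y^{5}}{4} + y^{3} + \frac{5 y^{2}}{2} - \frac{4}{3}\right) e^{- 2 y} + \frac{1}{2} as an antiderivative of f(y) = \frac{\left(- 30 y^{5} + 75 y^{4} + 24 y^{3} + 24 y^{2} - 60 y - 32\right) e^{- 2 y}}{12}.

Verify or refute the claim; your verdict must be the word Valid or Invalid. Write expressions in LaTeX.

d/dy[G] = \frac{\left(- 30 y^{5} + 75 y^{4} + 24 y^{3} + 24 y^{2} - 60 y - 32\right) e^{- 2 y}}{12}
This equals f(y) exactly, so the claim holds.

Valid - differentiating G returns exactly f.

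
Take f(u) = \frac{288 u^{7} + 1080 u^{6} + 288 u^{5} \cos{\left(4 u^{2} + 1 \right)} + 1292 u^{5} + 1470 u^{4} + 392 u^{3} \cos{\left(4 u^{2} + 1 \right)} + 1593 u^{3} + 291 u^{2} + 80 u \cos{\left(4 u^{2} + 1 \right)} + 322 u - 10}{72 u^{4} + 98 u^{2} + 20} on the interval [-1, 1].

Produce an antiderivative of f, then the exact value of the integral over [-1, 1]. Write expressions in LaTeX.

Antiderivative: F(u) = u^{4} + 5 u^{3} + \frac{25 u^{2}}{4} + 2 \log{\left(\frac{3 u^{2}}{2} + \frac{5}{3} \right)} + \frac{\sin{\left(4 u^{2} + 1 \right)}}{2} - \frac{\operatorname{atan}{\left(2 u \right)}}{4}; value = 10 - \frac{\operatorname{atan}{\left(2 \right)}}{2}

An antiderivative F(u) passes only if d/du[F] lands on f(u) exactly.
F(u) = u^{4} + 5 u^{3} + \frac{25 u^{2}}{4} + 2 \log{\left(\frac{3 u^{2}}{2} + \frac{5}{3} \right)} + \frac{\sin{\left(4 u^{2} + 1 \right)}}{2} - \frac{\operatorname{atan}{\left(2 u \right)}}{4} is an antiderivative of f.
Check: d/du[u^{4} + 5 u^{3} + \frac{25 u^{2}}{4} + 2 \log{\left(\frac{3 u^{2}}{2} + \frac{5}{3} \right)} + \frac{\sin{\left(4 u^{2} + 1 \right)}}{2} - \frac{\operatorname{atan}{\left(2 u \right)}}{4}] = \frac{288 u^{7} + 1080 u^{6} + 288 u^{5} \cos{\left(4 u^{2} + 1 \right)} + 1292 u^{5} + 1470 u^{4} + 392 u^{3} \cos{\left(4 u^{2} + 1 \right)} + 1593 u^{3} + 291 u^{2} + 80 u \cos{\left(4 u^{2} + 1 \right)} + 322 u - 10}{72 u^{4} + 98 u^{2} + 20} = f(u).
F(1) = \frac{\sin{\left(5 \right)}}{2} - \frac{\operatorname{atan}{\left(2 \right)}}{4} + 2 \log{\left(\frac{19}{6} \right)} + \frac{49}{4}; F(-1) = \frac{\sin{\left(5 \right)}}{2} + \frac{\operatorname{atan}{\left(2 \right)}}{4} + \frac{9}{4} + 2 \log{\left(\frac{19}{6} \right)}.
Integral = F(1) - F(-1) = 10 - \frac{\operatorname{atan}{\left(2 \right)}}{2}.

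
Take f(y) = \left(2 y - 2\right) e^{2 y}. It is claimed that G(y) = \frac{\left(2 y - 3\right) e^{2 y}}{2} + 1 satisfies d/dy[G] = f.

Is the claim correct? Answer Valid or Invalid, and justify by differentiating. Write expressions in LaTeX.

d/dy[G] = 2 y e^{2 y} - 2 e^{2 y}
This equals f(y) exactly, so the claim holds.

Valid: G'(y) = f(y).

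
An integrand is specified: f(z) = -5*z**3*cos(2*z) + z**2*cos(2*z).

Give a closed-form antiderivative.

An antiderivative is F(z) = -(20*z**3*sin(2*z) - 4*z**2*sin(2*z) + 30*z**2*cos(2*z) - 30*z*sin(2*z) - 4*z*cos(2*z) + 2*sin(2*z) - 15*cos(2*z))/8.

Integrate term by term and add the pieces.
Check: d/dz[-(20*z**3*sin(2*z) - 4*z**2*sin(2*z) + 30*z**2*cos(2*z) - 30*z*sin(2*z) - 4*z*cos(2*z) + 2*sin(2*z) - 15*cos(2*z))/8] = -5*z**3*cos(2*z) + z**2*cos(2*z) = f(z).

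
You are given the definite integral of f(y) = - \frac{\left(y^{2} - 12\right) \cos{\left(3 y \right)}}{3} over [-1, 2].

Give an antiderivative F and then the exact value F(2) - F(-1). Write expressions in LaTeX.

Check any antiderivative F(y) by computing F'(y) and comparing it with f(y).
F(y) = - \frac{9 y^{2} \sin{\left(3 y \right)} + 6 y \cos{\left(3 y \right)} - 110 \sin{\left(3 y \right)}}{81} is an antiderivative of f.
Check: d/dy[- \frac{9 y^{2} \sin{\left(3 y \right)} + 6 y \cos{\left(3 y \right)} - 110 \sin{\left(3 y \right)}}{81}] = - \frac{y^{2} \cos{\left(3 y \right)}}{3} + 4 \cos{\left(3 y \right)}, which equals f(y).
F(2) = \frac{74 \sin{\left(6 \right)}}{81} - \frac{4 \cos{\left(6 \right)}}{27}; F(-1) = - \frac{101 \sin{\left(3 \right)}}{81} + \frac{2 \cos{\left(3 \right)}}{27}.
Integral = F(2) - F(-1) = \frac{74 \sin{\left(6 \right)}}{81} - \frac{4 \cos{\left(6 \right)}}{27} - \frac{2 \cos{\left(3 \right)}}{27} + \frac{101 \sin{\left(3 \right)}}{81}.

Antiderivative: F(y) = - \frac{9 y^{2} \sin{\left(3 y \right)} + 6 y \cos{\left(3 y \right)} - 110 \sin{\left(3 y \right)}}{81}; value = \frac{74 \sin{\left(6 \right)}}{81} - \frac{4 \cos{\left(6 \right)}}{27} - \frac{2 \cos{\left(3 \right)}}{27} + \frac{101 \sin{\left(3 \right)}}{81}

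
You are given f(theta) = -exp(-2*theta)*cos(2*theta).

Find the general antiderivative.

F(theta) = -exp(-2*theta)*sin(2*theta)/4 + exp(-2*theta)*cos(2*theta)/4 + C

Whatever form F(theta) takes, F'(theta) = f(theta) is non-negotiable.
Check: d/dtheta[-exp(-2*theta)*sin(2*theta)/4 + exp(-2*theta)*cos(2*theta)/4] = -exp(-2*theta)*cos(2*theta) = f(theta).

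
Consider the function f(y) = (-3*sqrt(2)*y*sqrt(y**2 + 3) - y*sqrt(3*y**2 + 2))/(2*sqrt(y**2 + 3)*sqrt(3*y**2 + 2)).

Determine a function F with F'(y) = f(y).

An antiderivative is F(y) = -(sqrt(y**2 + 3) + sqrt(2)*sqrt(3*y**2 + 2))/2.

Any candidate F(y) must reproduce f(y) exactly when differentiated.
Check: d/dy[-(sqrt(y**2 + 3) + sqrt(2)*sqrt(3*y**2 + 2))/2] = (-3*sqrt(2)*y*sqrt(y**2 + 3) - y*sqrt(3*y**2 + 2))/(2*sqrt(y**2 + 3)*sqrt(3*y**2 + 2)) = f(y).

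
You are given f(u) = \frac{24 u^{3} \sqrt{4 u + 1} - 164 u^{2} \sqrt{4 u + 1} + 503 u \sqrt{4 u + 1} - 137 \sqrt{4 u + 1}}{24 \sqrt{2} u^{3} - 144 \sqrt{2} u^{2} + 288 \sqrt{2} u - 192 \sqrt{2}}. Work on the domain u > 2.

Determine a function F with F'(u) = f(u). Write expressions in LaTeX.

An antiderivative F(u) passes only if d/du[F] lands on f(u) exactly.
Check: d/du[\frac{32 u^{3} \sqrt{4 u + 1} - 200 u^{2} \sqrt{4 u + 1} + 56 u \sqrt{4 u + 1} + 27 \sqrt{4 u + 1}}{48 \sqrt{2} u^{2} - 192 \sqrt{2} u + 192 \sqrt{2}}] = \frac{96 \sqrt{2} u^{4} - 632 \sqrt{2} u^{3} + 1848 \sqrt{2} u^{2} - 45 \sqrt{2} u - 137 \sqrt{2}}{48 u^{3} \sqrt{4 u + 1} - 288 u^{2} \sqrt{4 u + 1} + 576 u \sqrt{4 u + 1} - 384 \sqrt{4 u + 1}}, which equals f(u).

An antiderivative is F(u) = \frac{32 u^{3} \sqrt{4 u + 1} - 200 u^{2} \sqrt{4 u + 1} + 56 u \sqrt{4 u + 1} + 27 \sqrt{4 u + 1}}{48 \sqrt{2} u^{2} - 192 \sqrt{2} u + 192 \sqrt{2}}.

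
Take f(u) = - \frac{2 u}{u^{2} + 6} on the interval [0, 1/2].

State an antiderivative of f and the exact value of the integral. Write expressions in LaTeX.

f matches the chain-rule pattern g'(h)*h' with inner function h(u) = u^{2} + 6; substituting w = h(u) collapses the integral.
F(u) = - \log{\left(u^{2} + 6 \right)} is an antiderivative of f.
Check: d/du[- \log{\left(u^{2} + 6 \right)}] = - \frac{2 u}{u^{2} + 6} = f(u).
F(1/2) = - \log{\left(\frac{25}{4} \right)}; F(0) = - \log{\left(6 \right)}.
Integral = F(1/2) - F(0) = - \log{\left(\frac{25}{4} \right)} + \log{\left(6 \right)}.

Antiderivative: F(u) = - \log{\left(u^{2} + 6 \right)}; value = - \log{\left(\frac{25}{4} \right)} + \log{\left(6 \right)}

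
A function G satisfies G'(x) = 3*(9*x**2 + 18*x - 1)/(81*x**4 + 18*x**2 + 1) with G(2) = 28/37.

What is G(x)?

G(x) = (3*x - 2)*(3*x + 1)/(9*x**2 + 1)

Recognize the product-rule pattern: G'(x) = u'v + uv' with u = 1/(3*x**2 + 1/3), v = -x - 1, so integration by parts undoes it.
A general antiderivative is (-x - 1)/(3*x**2 + 1/3) + C.
The condition gives C = 28/37 - (-9/37) = 1.
So G(x) = (3*x - 2)*(3*x + 1)/(9*x**2 + 1).
Check: d/dx[(3*x - 2)*(3*x + 1)/(9*x**2 + 1)] = (27*x**2 + 54*x - 3)/(81*x**4 + 18*x**2 + 1), which equals G'(x).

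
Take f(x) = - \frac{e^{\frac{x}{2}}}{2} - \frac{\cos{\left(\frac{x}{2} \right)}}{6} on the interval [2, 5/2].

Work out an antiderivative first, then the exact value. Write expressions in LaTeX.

Antiderivative: F(x) = \frac{- 3 e^{\frac{x}{2}} - \sin{\left(\frac{x}{2} \right)}}{3}; value = - e^{\frac{5}{4}} - \frac{\sin{\left(\frac{5}{4} \right)}}{3} + \frac{\sin{\left(1 \right)}}{3} + e

The integrand splits into summands that can be handled one at a time.
F(x) = \frac{- 3 e^{\frac{x}{2}} - \sin{\left(\frac{x}{2} \right)}}{3} is an antiderivative of f.
Check: d/dx[\frac{- 3 e^{\frac{x}{2}} - \sin{\left(\frac{x}{2} \right)}}{3}] = - \frac{e^{\frac{x}{2}}}{2} - \frac{\cos{\left(\frac{x}{2} \right)}}{6} = f(x).
F(5/2) = - e^{\frac{5}{4}} - \frac{\sin{\left(\frac{5}{4} \right)}}{3}; F(2) = - e - \frac{\sin{\left(1 \right)}}{3}.
Integral = F(5/2) - F(2) = - e^{\frac{5}{4}} - \frac{\sin{\left(\frac{5}{4} \right)}}{3} + \frac{\sin{\left(1 \right)}}{3} + e.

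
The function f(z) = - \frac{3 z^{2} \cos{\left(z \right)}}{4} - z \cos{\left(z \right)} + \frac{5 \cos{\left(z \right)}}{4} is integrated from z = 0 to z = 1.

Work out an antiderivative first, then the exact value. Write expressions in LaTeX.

Antiderivative: F(z) = - \frac{3 z^{2} \sin{\left(z \right)}}{4} - z \sin{\left(z \right)} - \frac{3 z \cos{\left(z \right)}}{2} + \frac{11 \sin{\left(z \right)}}{4} - \cos{\left(z \right)}; value = - \frac{5 \cos{\left(1 \right)}}{2} + \sin{\left(1 \right)} + 1

The integrand splits into summands that can be handled one at a time.
F(z) = - \frac{3 z^{2} \sin{\left(z \right)}}{4} - z \sin{\left(z \right)} - \frac{3 z \cos{\left(z \right)}}{2} + \frac{11 \sin{\left(z \right)}}{4} - \cos{\left(z \right)} is an antiderivative of f.
Check: d/dz[- \frac{3 z^{2} \sin{\left(z \right)}}{4} - z \sin{\left(z \right)} - \frac{3 z \cos{\left(z \right)}}{2} + \frac{11 \sin{\left(z \right)}}{4} - \cos{\left(z \right)}] = - \frac{3 z^{2} \cos{\left(z \right)}}{4} - z \cos{\left(z \right)} + \frac{5 \cos{\left(z \right)}}{4} = f(z).
F(1) = - \frac{5 \cos{\left(1 \right)}}{2} + \sin{\left(1 \right)}; F(0) = -1.
Integral = F(1) - F(0) = - \frac{5 \cos{\left(1 \right)}}{2} + \sin{\left(1 \right)} + 1.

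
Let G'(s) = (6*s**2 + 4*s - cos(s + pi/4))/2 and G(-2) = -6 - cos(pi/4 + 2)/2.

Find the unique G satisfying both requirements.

Since d/ds undoes antidifferentiation here, G(s) must give back the stated G'(s).
A general antiderivative is s**3 + s**2 - sin(s + pi/4)/2 - 1 + C.
The condition gives C = -6 - cos(pi/4 + 2)/2 - (-5 - cos(pi/4 + 2)/2) = -1.
So G(s) = s**3 + s**2 - sin(s + pi/4)/2 - 2.
Check: d/ds[s**3 + s**2 - sin(s + pi/4)/2 - 2] = 3*s**2 + 2*s - cos(s + pi/4)/2, which equals G'(s).

G(s) = s**3 + s**2 - sin(s + pi/4)/2 - 2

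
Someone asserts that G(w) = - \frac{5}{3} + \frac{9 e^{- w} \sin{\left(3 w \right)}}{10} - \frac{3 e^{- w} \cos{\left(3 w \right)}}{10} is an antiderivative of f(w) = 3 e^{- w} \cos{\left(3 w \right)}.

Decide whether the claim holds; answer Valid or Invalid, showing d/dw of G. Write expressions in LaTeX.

d/dw[G] = 3 e^{- w} \cos{\left(3 w \right)}
This equals f(w) exactly, so the claim holds.

Valid. The derivative of G reproduces f.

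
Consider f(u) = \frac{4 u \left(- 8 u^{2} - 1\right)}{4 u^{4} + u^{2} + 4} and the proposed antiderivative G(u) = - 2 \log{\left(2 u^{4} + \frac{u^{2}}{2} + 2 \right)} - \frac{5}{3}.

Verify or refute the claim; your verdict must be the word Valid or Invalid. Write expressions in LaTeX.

Valid. The derivative of G reproduces f.

d/du[G] = \frac{- 32 u^{3} - 4 u}{4 u^{4} + u^{2} + 4}
This equals f(u) exactly, so the claim holds.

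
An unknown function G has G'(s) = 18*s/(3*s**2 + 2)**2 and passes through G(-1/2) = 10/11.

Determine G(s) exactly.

G'(s) matches the chain-rule pattern g'(h)*h' with inner function h(s) = s**2/2 + 1/3; substituting u = h(s) collapses the integral.
A general antiderivative is -1/(2*(s**2/2 + 1/3)) + C.
The condition gives C = 10/11 - (-12/11) = 2.
So G(s) = 2 - 1/(s**2 + 2/3).
Check: d/ds[2 - 1/(s**2 + 2/3)] = 18*s/(9*s**4 + 12*s**2 + 4), which equals G'(s).

G(s) = 2 - 1/(s**2 + 2/3)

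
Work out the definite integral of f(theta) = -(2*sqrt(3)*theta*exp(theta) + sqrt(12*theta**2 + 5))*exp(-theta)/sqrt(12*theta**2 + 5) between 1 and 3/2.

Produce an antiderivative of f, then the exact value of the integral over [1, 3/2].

A first test for any F(theta): its theta-derivative must equal f(theta) identically.
F(theta) = -(sqrt(3)*sqrt(12*theta**2 + 5)*exp(theta) - 6)*exp(-theta)/6 is an antiderivative of f.
Check: d/dtheta[-(sqrt(3)*sqrt(12*theta**2 + 5)*exp(theta) - 6)*exp(-theta)/6] = (-2*sqrt(3)*theta*exp(theta) - sqrt(12*theta**2 + 5))*exp(-theta)/sqrt(12*theta**2 + 5), which equals f(theta).
F(3/2) = -2*sqrt(6)/3 + exp(-3/2); F(1) = -sqrt(51)/6 + exp(-1).
Integral = F(3/2) - F(1) = -2*sqrt(6)/3 - exp(-1) + exp(-3/2) + sqrt(51)/6.

Antiderivative: F(theta) = -(sqrt(3)*sqrt(12*theta**2 + 5)*exp(theta) - 6)*exp(-theta)/6; value = -2*sqrt(6)/3 - exp(-1) + exp(-3/2) + sqrt(51)/6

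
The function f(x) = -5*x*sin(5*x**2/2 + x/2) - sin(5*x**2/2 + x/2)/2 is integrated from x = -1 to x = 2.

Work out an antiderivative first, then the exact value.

f matches the chain-rule pattern g'(h)*h' with inner function h(x) = 5*x**2/2 + x/2; substituting u = h(x) collapses the integral.
F(x) = cos(5*x**2/2 + x/2) is an antiderivative of f.
Check: d/dx[cos(5*x**2/2 + x/2)] = -5*x*sin(5*x**2/2 + x/2) - sin(5*x**2/2 + x/2)/2 = f(x).
F(2) = cos(11); F(-1) = cos(2).
Integral = F(2) - F(-1) = cos(11) - cos(2).

Antiderivative: F(x) = cos(5*x**2/2 + x/2); value = cos(11) - cos(2)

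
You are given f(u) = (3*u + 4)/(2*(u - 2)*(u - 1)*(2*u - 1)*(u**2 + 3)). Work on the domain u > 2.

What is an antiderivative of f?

An antiderivative is F(u) = (1040*log(u - 2) - 3822*log(u - 1) + 2464*log(u - 1/2) + 159*log(u**2 + 3) + 170*sqrt(3)*atan(sqrt(3)*u/3))/4368.

The denominator factors as 2*(u - 2)*(u - 1)*(2*u - 1)*(u**2 + 3); partial fractions split f into directly integrable pieces: (53*u + 85)/(728*(u**2 + 3)) + 44/(39*(2*u - 1)) - 7/(8*(u - 1)) + 5/(21*(u - 2)).
Check: d/du[(1040*log(u - 2) - 3822*log(u - 1) + 2464*log(u - 1/2) + 159*log(u**2 + 3) + 170*sqrt(3)*atan(sqrt(3)*u/3))/4368] = (3*u + 4)/(4*u**5 - 14*u**4 + 26*u**3 - 46*u**2 + 42*u - 12), which equals f(u).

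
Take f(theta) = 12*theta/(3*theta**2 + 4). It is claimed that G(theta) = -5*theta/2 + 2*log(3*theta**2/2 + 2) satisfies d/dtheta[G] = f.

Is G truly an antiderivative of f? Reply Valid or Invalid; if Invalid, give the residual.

Invalid: d/dtheta[G] - f = -5/2, which is not 0.

d/dtheta[G] = (-15*theta**2 + 24*theta - 20)/(6*theta**2 + 8)
d/dtheta[G] - f(theta) = -5/2 != 0.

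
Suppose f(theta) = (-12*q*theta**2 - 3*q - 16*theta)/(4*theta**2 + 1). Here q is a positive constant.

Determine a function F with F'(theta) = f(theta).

An antiderivative is F(theta) = -3*q*theta - 2*log(4*theta**2 + 1).

Any candidate F(theta) must reproduce f(theta) exactly when differentiated.
Check: d/dtheta[-3*q*theta - 2*log(4*theta**2 + 1)] = (-12*q*theta**2 - 3*q - 16*theta)/(4*theta**2 + 1) = f(theta).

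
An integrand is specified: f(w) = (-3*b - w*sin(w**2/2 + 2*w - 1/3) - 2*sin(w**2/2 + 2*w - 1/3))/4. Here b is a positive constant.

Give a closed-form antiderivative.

Differentiate the proposed F(w) back; it has to land on f(w) exactly.
Check: d/dw[(-3*b*w + cos(w**2/2 + 2*w - 1/3))/4] = -3*b/4 - w*sin(w**2/2 + 2*w - 1/3)/4 - sin(w**2/2 + 2*w - 1/3)/2, which equals f(w).

An antiderivative is F(w) = (-3*b*w + cos(w**2/2 + 2*w - 1/3))/4.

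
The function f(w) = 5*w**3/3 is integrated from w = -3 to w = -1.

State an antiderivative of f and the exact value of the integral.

A first test for any F(w): its w-derivative must equal f(w) identically.
F(w) = 5*w**4/12 is an antiderivative of f.
Check: d/dw[5*w**4/12] = 5*w**3/3 = f(w).
F(-1) = 5/12; F(-3) = 135/4.
Integral = F(-1) - F(-3) = -100/3.

Antiderivative: F(w) = 5*w**4/12; value = -100/3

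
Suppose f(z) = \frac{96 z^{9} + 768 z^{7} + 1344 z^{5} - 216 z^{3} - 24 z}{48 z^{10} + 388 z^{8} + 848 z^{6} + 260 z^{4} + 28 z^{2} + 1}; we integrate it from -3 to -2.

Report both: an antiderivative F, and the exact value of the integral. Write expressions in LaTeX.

Antiderivative: F(z) = \log{\left(4 z^{2} + \frac{1}{3} \right)} + \frac{3}{2 z^{4} + 8 z^{2} + 1}; value = - \log{\left(\frac{109}{3} \right)} + \frac{102}{3055} + \log{\left(\frac{49}{3} \right)}

A first test for any F(z): its z-derivative must equal f(z) identically.
F(z) = \log{\left(4 z^{2} + \frac{1}{3} \right)} + \frac{3}{2 z^{4} + 8 z^{2} + 1} is an antiderivative of f.
Check: d/dz[\log{\left(4 z^{2} + \frac{1}{3} \right)} + \frac{3}{2 z^{4} + 8 z^{2} + 1}] = \frac{96 z^{9} + 768 z^{7} + 1344 z^{5} - 216 z^{3} - 24 z}{48 z^{10} + 388 z^{8} + 848 z^{6} + 260 z^{4} + 28 z^{2} + 1} = f(z).
F(-2) = \frac{3}{65} + \log{\left(\frac{49}{3} \right)}; F(-3) = \frac{3}{235} + \log{\left(\frac{109}{3} \right)}.
Integral = F(-2) - F(-3) = - \log{\left(\frac{109}{3} \right)} + \frac{102}{3055} + \log{\left(\frac{49}{3} \right)}.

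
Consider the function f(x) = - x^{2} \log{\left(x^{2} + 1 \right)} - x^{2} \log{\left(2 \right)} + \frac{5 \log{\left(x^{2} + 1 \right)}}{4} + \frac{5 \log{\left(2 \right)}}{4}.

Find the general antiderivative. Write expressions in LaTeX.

Integrate term by term and add the pieces.
Check: d/dx[\frac{8 x^{3} + 3 x \left(15 - 4 x^{2}\right) \log{\left(2 x^{2} + 2 \right)} - 114 x + 114 \operatorname{atan}{\left(x \right)}}{36}] = - x^{2} \log{\left(x^{2} + 1 \right)} - x^{2} \log{\left(2 \right)} + \frac{5 \log{\left(x^{2} + 1 \right)}}{4} + \frac{5 \log{\left(2 \right)}}{4} = f(x).

F(x) = \frac{8 x^{3} + 3 x \left(15 - 4 x^{2}\right) \log{\left(2 x^{2} + 2 \right)} - 114 x + 114 \operatorname{atan}{\left(x \right)}}{36} + C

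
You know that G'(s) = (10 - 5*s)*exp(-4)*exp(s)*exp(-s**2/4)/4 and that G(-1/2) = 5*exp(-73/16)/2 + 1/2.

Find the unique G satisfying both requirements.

G'(s) matches the chain-rule pattern g'(h)*h' with inner function h(s) = -s**2/4 + s - 4; substituting u = h(s) collapses the integral.
A general antiderivative is 5*exp(-s**2/4 + s - 4)/2 + C.
The condition gives C = 5*exp(-73/16)/2 + 1/2 - (5*exp(-73/16)/2) = 1/2.
So G(s) = 5*exp(-4)*exp(s)*exp(-s**2/4)/2 + 1/2.
Check: d/ds[5*exp(-4)*exp(s)*exp(-s**2/4)/2 + 1/2] = (-5*s*exp(s) + 10*exp(s))*exp(-4)*exp(-s**2/4)/4, which equals G'(s).

G(s) = 5*exp(-4)*exp(s)*exp(-s**2/4)/2 + 1/2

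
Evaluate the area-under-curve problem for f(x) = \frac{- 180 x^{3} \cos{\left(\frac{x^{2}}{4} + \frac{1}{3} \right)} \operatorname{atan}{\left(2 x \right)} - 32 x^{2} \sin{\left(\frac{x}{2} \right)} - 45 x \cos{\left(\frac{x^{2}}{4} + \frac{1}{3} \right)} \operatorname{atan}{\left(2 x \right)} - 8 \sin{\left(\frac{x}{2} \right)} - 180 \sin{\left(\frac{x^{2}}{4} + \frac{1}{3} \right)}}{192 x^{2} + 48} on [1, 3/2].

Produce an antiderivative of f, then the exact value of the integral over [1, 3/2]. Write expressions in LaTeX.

Antiderivative: F(x) = - \frac{15 \sin{\left(\frac{x^{2}}{4} + \frac{1}{3} \right)} \operatorname{atan}{\left(2 x \right)}}{8} + \frac{\cos{\left(\frac{x}{2} \right)}}{3}; value = - \frac{15 \sin{\left(\frac{43}{48} \right)} \operatorname{atan}{\left(3 \right)}}{8} - \frac{\cos{\left(\frac{1}{2} \right)}}{3} + \frac{\cos{\left(\frac{3}{4} \right)}}{3} + \frac{15 \sin{\left(\frac{7}{12} \right)} \operatorname{atan}{\left(2 \right)}}{8}

Check any antiderivative F(x) by computing F'(x) and comparing it with f(x).
F(x) = - \frac{15 \sin{\left(\frac{x^{2}}{4} + \frac{1}{3} \right)} \operatorname{atan}{\left(2 x \right)}}{8} + \frac{\cos{\left(\frac{x}{2} \right)}}{3} is an antiderivative of f.
Check: d/dx[- \frac{15 \sin{\left(\frac{x^{2}}{4} + \frac{1}{3} \right)} \operatorname{atan}{\left(2 x \right)}}{8} + \frac{\cos{\left(\frac{x}{2} \right)}}{3}] = \frac{- 180 x^{3} \cos{\left(\frac{x^{2}}{4} + \frac{1}{3} \right)} \operatorname{atan}{\left(2 x \right)} - 32 x^{2} \sin{\left(\frac{x}{2} \right)} - 45 x \cos{\left(\frac{x^{2}}{4} + \frac{1}{3} \right)} \operatorname{atan}{\left(2 x \right)} - 8 \sin{\left(\frac{x}{2} \right)} - 180 \sin{\left(\frac{x^{2}}{4} + \frac{1}{3} \right)}}{192 x^{2} + 48} = f(x).
F(3/2) = - \frac{15 \sin{\left(\frac{43}{48} \right)} \operatorname{atan}{\left(3 \right)}}{8} + \frac{\cos{\left(\frac{3}{4} \right)}}{3}; F(1) = - \frac{15 \sin{\left(\frac{7}{12} \right)} \operatorname{atan}{\left(2 \right)}}{8} + \frac{\cos{\left(\frac{1}{2} \right)}}{3}.
Integral = F(3/2) - F(1) = - \frac{15 \sin{\left(\frac{43}{48} \right)} \operatorname{atan}{\left(3 \right)}}{8} - \frac{\cos{\left(\frac{1}{2} \right)}}{3} + \frac{\cos{\left(\frac{3}{4} \right)}}{3} + \frac{15 \sin{\left(\frac{7}{12} \right)} \operatorname{atan}{\left(2 \right)}}{8}.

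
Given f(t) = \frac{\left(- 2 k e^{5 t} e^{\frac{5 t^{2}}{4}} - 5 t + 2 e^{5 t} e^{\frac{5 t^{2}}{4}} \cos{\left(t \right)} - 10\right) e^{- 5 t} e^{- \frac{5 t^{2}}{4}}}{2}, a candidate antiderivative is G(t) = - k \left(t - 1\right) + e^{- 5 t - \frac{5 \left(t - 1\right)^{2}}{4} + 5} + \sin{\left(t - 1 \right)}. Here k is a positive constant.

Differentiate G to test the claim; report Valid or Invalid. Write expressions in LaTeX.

Invalid: d/dt[G] - f = \frac{\left(\frac{5 t e^{\frac{5 t}{2}} e^{\frac{5 t^{2}}{4}}}{e^{\frac{15}{4}}} - 5 t e^{5 t} e^{\frac{5 t^{2}}{4}} - \frac{2 e^{\frac{15 t}{2}} e^{\frac{5 t^{2}}{2}} \cos{\left(t \right)}}{e^{\frac{15}{4}}} + \frac{2 e^{\frac{15 t}{2}} e^{\frac{5 t^{2}}{2}} \cos{\left(t - 1 \right)}}{e^{\frac{15}{4}}} + \frac{10 e^{\frac{5 t}{2}} e^{\frac{5 t^{2}}{4}}}{e^{\frac{15}{4}}} - 5 e^{5 t} e^{\frac{5 t^{2}}{4}}\right) e^{\frac{15}{4}} e^{- \frac{15 t}{2}} e^{- \frac{5 t^{2}}{2}}}{2}, which is not 0.

d/dt[G] = \frac{\left(- \frac{2 k e^{\frac{5 t}{2}} e^{\frac{5 t^{2}}{4}}}{e^{\frac{15}{4}}} - 5 t + \frac{2 e^{\frac{5 t}{2}} e^{\frac{5 t^{2}}{4}} \cos{\left(t - 1 \right)}}{e^{\frac{15}{4}}} - 5\right) e^{\frac{15}{4}} e^{- \frac{5 t}{2}} e^{- \frac{5 t^{2}}{4}}}{2}
d/dt[G] - f(t) = \frac{\left(\frac{5 t e^{\frac{5 t}{2}} e^{\frac{5 t^{2}}{4}}}{e^{\frac{15}{4}}} - 5 t e^{5 t} e^{\frac{5 t^{2}}{4}} - \frac{2 e^{\frac{15 t}{2}} e^{\frac{5 t^{2}}{2}} \cos{\left(t \right)}}{e^{\frac{15}{4}}} + \frac{2 e^{\frac{15 t}{2}} e^{\frac{5 t^{2}}{2}} \cos{\left(t - 1 \right)}}{e^{\frac{15}{4}}} + \frac{10 e^{\frac{5 t}{2}} e^{\frac{5 t^{2}}{4}}}{e^{\frac{15}{4}}} - 5 e^{5 t} e^{\frac{5 t^{2}}{4}}\right) e^{\frac{15}{4}} e^{- \frac{15 t}{2}} e^{- \frac{5 t^{2}}{2}}}{2} != 0.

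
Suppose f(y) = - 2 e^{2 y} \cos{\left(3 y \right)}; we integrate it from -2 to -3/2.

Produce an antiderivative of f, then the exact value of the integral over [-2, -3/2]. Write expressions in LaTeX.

An antiderivative F(y) passes only if d/dy[F] lands on f(y) exactly.
F(y) = - \frac{6 e^{2 y} \sin{\left(3 y \right)}}{13} - \frac{4 e^{2 y} \cos{\left(3 y \right)}}{13} is an antiderivative of f.
Check: d/dy[- \frac{6 e^{2 y} \sin{\left(3 y \right)}}{13} - \frac{4 e^{2 y} \cos{\left(3 y \right)}}{13}] = - 2 e^{2 y} \cos{\left(3 y \right)} = f(y).
F(-3/2) = \frac{6 \sin{\left(\frac{9}{2} \right)}}{13 e^{3}} - \frac{4 \cos{\left(\frac{9}{2} \right)}}{13 e^{3}}; F(-2) = - \frac{4 \cos{\left(6 \right)}}{13 e^{4}} + \frac{6 \sin{\left(6 \right)}}{13 e^{4}}.
Integral = F(-3/2) - F(-2) = \frac{6 \sin{\left(\frac{9}{2} \right)}}{13 e^{3}} - \frac{6 \sin{\left(6 \right)}}{13 e^{4}} - \frac{4 \cos{\left(\frac{9}{2} \right)}}{13 e^{3}} + \frac{4 \cos{\left(6 \right)}}{13 e^{4}}.

Antiderivative: F(y) = - \frac{6 e^{2 y} \sin{\left(3 y \right)}}{13} - \frac{4 e^{2 y} \cos{\left(3 y \right)}}{13}; value = \frac{6 \sin{\left(\frac{9}{2} \right)}}{13 e^{3}} - \frac{6 \sin{\left(6 \right)}}{13 e^{4}} - \frac{4 \cos{\left(\frac{9}{2} \right)}}{13 e^{3}} + \frac{4 \cos{\left(6 \right)}}{13 e^{4}}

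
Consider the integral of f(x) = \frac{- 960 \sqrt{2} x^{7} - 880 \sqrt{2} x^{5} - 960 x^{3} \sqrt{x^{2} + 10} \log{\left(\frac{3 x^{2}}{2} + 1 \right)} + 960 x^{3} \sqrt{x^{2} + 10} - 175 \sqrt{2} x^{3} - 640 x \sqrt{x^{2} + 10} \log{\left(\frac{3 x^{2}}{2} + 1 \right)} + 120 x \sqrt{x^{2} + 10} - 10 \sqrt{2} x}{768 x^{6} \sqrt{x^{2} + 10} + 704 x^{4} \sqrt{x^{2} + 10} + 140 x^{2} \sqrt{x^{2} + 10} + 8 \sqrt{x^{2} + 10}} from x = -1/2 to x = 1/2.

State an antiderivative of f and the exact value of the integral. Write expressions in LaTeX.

An antiderivative F(x) passes only if d/dx[F] lands on f(x) exactly.
F(x) = \frac{- 40 x^{2} \sqrt{x^{2} + 10} - 5 \sqrt{x^{2} + 10} + 10 \sqrt{2} \log{\left(\frac{3 x^{2}}{2} + 1 \right)}}{16 \sqrt{2} x^{2} + 2 \sqrt{2}} is an antiderivative of f.
Check: d/dx[\frac{- 40 x^{2} \sqrt{x^{2} + 10} - 5 \sqrt{x^{2} + 10} + 10 \sqrt{2} \log{\left(\frac{3 x^{2}}{2} + 1 \right)}}{16 \sqrt{2} x^{2} + 2 \sqrt{2}}] = \frac{- 960 \sqrt{2} x^{7} - 880 \sqrt{2} x^{5} - 960 x^{3} \sqrt{x^{2} + 10} \log{\left(\frac{3 x^{2}}{2} + 1 \right)} + 960 x^{3} \sqrt{x^{2} + 10} - 175 \sqrt{2} x^{3} - 640 x \sqrt{x^{2} + 10} \log{\left(\frac{3 x^{2}}{2} + 1 \right)} + 120 x \sqrt{x^{2} + 10} - 10 \sqrt{2} x}{768 x^{6} \sqrt{x^{2} + 10} + 704 x^{4} \sqrt{x^{2} + 10} + 140 x^{2} \sqrt{x^{2} + 10} + 8 \sqrt{x^{2} + 10}} = f(x).
F(1/2) = - \frac{5 \sqrt{82}}{8} + \frac{5 \log{\left(\frac{11}{8} \right)}}{3}; F(-1/2) = - \frac{5 \sqrt{82}}{8} + \frac{5 \log{\left(\frac{11}{8} \right)}}{3}.
Integral = F(1/2) - F(-1/2) = 0.

Antiderivative: F(x) = \frac{- 40 x^{2} \sqrt{x^{2} + 10} - 5 \sqrt{x^{2} + 10} + 10 \sqrt{2} \log{\left(\frac{3 x^{2}}{2} + 1 \right)}}{16 \sqrt{2} x^{2} + 2 \sqrt{2}}; value = 0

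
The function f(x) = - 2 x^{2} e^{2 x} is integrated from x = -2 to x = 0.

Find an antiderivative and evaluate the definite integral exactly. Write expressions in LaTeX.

Antiderivative: F(x) = \frac{\left(- 2 x^{2} + 2 x - 1\right) e^{2 x}}{2}; value = - \frac{1}{2} + \frac{13}{2 e^{4}}

f has the shape u'v + uv' for u = - x^{2} + x - \frac{1}{2} and v = e^{2 x} — it is the derivative of the product u*v.
F(x) = \frac{\left(- 2 x^{2} + 2 x - 1\right) e^{2 x}}{2} is an antiderivative of f.
Check: d/dx[\frac{\left(- 2 x^{2} + 2 x - 1\right) e^{2 x}}{2}] = - 2 x^{2} e^{2 x} = f(x).
F(0) = - \frac{1}{2}; F(-2) = - \frac{13}{2 e^{4}}.
Integral = F(0) - F(-2) = - \frac{1}{2} + \frac{13}{2 e^{4}}.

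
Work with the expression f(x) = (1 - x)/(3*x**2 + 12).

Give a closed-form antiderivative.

Since d/dx undoes antidifferentiation here, F'(x) = f(x) is required of F(x).
Check: d/dx[(-log(x**2 + 4) + atan(x/2))/6] = (1 - x)/(3*x**2 + 12) = f(x).

An antiderivative is F(x) = (-log(x**2 + 4) + atan(x/2))/6.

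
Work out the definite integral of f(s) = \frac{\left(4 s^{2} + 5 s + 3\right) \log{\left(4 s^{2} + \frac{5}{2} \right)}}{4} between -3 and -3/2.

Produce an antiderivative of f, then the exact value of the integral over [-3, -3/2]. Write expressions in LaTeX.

Antiderivative: F(s) = - \frac{2 s^{3}}{9} - \frac{5 s^{2}}{8} - \frac{13 s}{12} + \left(\frac{s^{3}}{3} + \frac{5 s^{2}}{8} + \frac{3 s}{4}\right) \log{\left(4 s^{2} + \frac{5}{2} \right)} + \frac{25 \log{\left(s^{2} + \frac{5}{8} \right)}}{64} + \frac{13 \sqrt{10} \operatorname{atan}{\left(\frac{2 \sqrt{10} s}{5} \right)}}{48}; value = - \frac{85}{32} - \frac{27 \log{\left(\frac{23}{2} \right)}}{32} - \frac{13 \sqrt{10} \operatorname{atan}{\left(\frac{3 \sqrt{10}}{5} \right)}}{48} - \frac{25 \log{\left(\frac{77}{8} \right)}}{64} + \frac{25 \log{\left(\frac{23}{8} \right)}}{64} + \frac{13 \sqrt{10} \operatorname{atan}{\left(\frac{6 \sqrt{10}}{5} \right)}}{48} + \frac{45 \log{\left(\frac{77}{2} \right)}}{8}

An antiderivative F(s) passes only if d/ds[F] lands on f(s) exactly.
F(s) = - \frac{2 s^{3}}{9} - \frac{5 s^{2}}{8} - \frac{13 s}{12} + \left(\frac{s^{3}}{3} + \frac{5 s^{2}}{8} + \frac{3 s}{4}\right) \log{\left(4 s^{2} + \frac{5}{2} \right)} + \frac{25 \log{\left(s^{2} + \frac{5}{8} \right)}}{64} + \frac{13 \sqrt{10} \operatorname{atan}{\left(\frac{2 \sqrt{10} s}{5} \right)}}{48} is an antiderivative of f.
Check: d/ds[- \frac{2 s^{3}}{9} - \frac{5 s^{2}}{8} - \frac{13 s}{12} + \left(\frac{s^{3}}{3} + \frac{5 s^{2}}{8} + \frac{3 s}{4}\right) \log{\left(4 s^{2} + \frac{5}{2} \right)} + \frac{25 \log{\left(s^{2} + \frac{5}{8} \right)}}{64} + \frac{13 \sqrt{10} \operatorname{atan}{\left(\frac{2 \sqrt{10} s}{5} \right)}}{48}] = s^{2} \log{\left(4 s^{2} + \frac{5}{2} \right)} + \frac{5 s \log{\left(4 s^{2} + \frac{5}{2} \right)}}{4} + \frac{3 \log{\left(4 s^{2} + \frac{5}{2} \right)}}{4}, which equals f(s).
F(-3/2) = - \frac{27 \log{\left(\frac{23}{2} \right)}}{32} - \frac{13 \sqrt{10} \operatorname{atan}{\left(\frac{3 \sqrt{10}}{5} \right)}}{48} + \frac{25 \log{\left(\frac{23}{8} \right)}}{64} + \frac{31}{32}; F(-3) = - \frac{45 \log{\left(\frac{77}{2} \right)}}{8} - \frac{13 \sqrt{10} \operatorname{atan}{\left(\frac{6 \sqrt{10}}{5} \right)}}{48} + \frac{25 \log{\left(\frac{77}{8} \right)}}{64} + \frac{29}{8}.
Integral = F(-3/2) - F(-3) = - \frac{85}{32} - \frac{27 \log{\left(\frac{23}{2} \right)}}{32} - \frac{13 \sqrt{10} \operatorname{atan}{\left(\frac{3 \sqrt{10}}{5} \right)}}{48} - \frac{25 \log{\left(\frac{77}{8} \right)}}{64} + \frac{25 \log{\left(\frac{23}{8} \right)}}{64} + \frac{13 \sqrt{10} \operatorname{atan}{\left(\frac{6 \sqrt{10}}{5} \right)}}{48} + \frac{45 \log{\left(\frac{77}{2} \right)}}{8}.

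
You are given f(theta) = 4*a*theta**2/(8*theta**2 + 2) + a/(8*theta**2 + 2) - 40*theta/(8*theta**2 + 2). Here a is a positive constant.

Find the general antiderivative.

Integrate term by term and add the pieces.
Check: d/dtheta[(a*theta - 5*log(2*theta**2 + 1/2))/2] = (4*a*theta**2 + a - 40*theta)/(8*theta**2 + 2), which equals f(theta).

F(theta) = (a*theta - 5*log(2*theta**2 + 1/2))/2 + C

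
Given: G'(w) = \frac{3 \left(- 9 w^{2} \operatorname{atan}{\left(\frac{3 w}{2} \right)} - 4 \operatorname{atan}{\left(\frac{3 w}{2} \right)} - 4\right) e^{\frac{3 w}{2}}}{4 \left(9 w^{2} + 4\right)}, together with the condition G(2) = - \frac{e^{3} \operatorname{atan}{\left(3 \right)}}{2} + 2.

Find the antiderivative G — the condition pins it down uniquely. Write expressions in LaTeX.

G(w) = \frac{- e^{\frac{3 w}{2}} \operatorname{atan}{\left(\frac{3 w}{2} \right)} + 4}{2}

Recognize the product-rule pattern: G'(w) = u'v + uv' with u = - \frac{\operatorname{atan}{\left(\frac{3 w}{2} \right)}}{2}, v = e^{\frac{3 w}{2}}, so integration by parts undoes it.
A general antiderivative is - \frac{e^{\frac{3 w}{2}} \operatorname{atan}{\left(\frac{3 w}{2} \right)}}{2} + C.
The condition gives C = - \frac{e^{3} \operatorname{atan}{\left(3 \right)}}{2} + 2 - (- \frac{e^{3} \operatorname{atan}{\left(3 \right)}}{2}) = 2.
So G(w) = \frac{- e^{\frac{3 w}{2}} \operatorname{atan}{\left(\frac{3 w}{2} \right)} + 4}{2}.
Check: d/dw[\frac{- e^{\frac{3 w}{2}} \operatorname{atan}{\left(\frac{3 w}{2} \right)} + 4}{2}] = \frac{- 27 w^{2} e^{\frac{3 w}{2}} \operatorname{atan}{\left(\frac{3 w}{2} \right)} - 12 e^{\frac{3 w}{2}} \operatorname{atan}{\left(\frac{3 w}{2} \right)} - 12 e^{\frac{3 w}{2}}}{36 w^{2} + 16}, which equals G'(w).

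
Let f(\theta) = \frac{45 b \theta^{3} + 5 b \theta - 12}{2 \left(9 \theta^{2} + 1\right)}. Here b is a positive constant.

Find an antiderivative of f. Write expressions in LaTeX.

Recover f(\theta) by differentiating a candidate F(\theta); any mismatch rules it out.
Check: d/d\theta[\frac{5 b \theta^{2} - 8 \operatorname{atan}{\left(3 \theta \right)}}{4}] = \frac{45 b \theta^{3} + 5 b \theta - 12}{18 \theta^{2} + 2}, which equals f(\theta).

An antiderivative is F(\theta) = \frac{5 b \theta^{2} - 8 \operatorname{atan}{\left(3 \theta \right)}}{4}.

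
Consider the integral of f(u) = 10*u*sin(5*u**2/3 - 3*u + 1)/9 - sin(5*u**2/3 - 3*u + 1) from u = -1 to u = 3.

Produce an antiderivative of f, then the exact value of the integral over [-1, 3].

Antiderivative: F(u) = -cos(5*u**2/3 - 3*u + 1)/3; value = -cos(7)/3 + cos(17/3)/3

f matches the chain-rule pattern g'(h)*h' with inner function h(u) = 5*u**2/3 - 3*u + 1; substituting w = h(u) collapses the integral.
F(u) = -cos(5*u**2/3 - 3*u + 1)/3 is an antiderivative of f.
Check: d/du[-cos(5*u**2/3 - 3*u + 1)/3] = 10*u*sin(5*u**2/3 - 3*u + 1)/9 - sin(5*u**2/3 - 3*u + 1) = f(u).
F(3) = -cos(7)/3; F(-1) = -cos(17/3)/3.
Integral = F(3) - F(-1) = -cos(7)/3 + cos(17/3)/3.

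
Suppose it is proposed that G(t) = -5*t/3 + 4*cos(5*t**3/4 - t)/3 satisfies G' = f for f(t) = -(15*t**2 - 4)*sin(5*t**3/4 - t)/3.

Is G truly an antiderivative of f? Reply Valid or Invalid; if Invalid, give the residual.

d/dt[G] = -5*t**2*sin(5*t**3/4 - t) + 4*sin(5*t**3/4 - t)/3 - 5/3
d/dt[G] - f(t) = -5/3 != 0.

Invalid: d/dt[G] - f = -5/3, which is not 0.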